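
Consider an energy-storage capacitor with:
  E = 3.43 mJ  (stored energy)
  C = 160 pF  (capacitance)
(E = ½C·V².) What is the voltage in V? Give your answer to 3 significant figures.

6550 V

Rearranging E = ½C·V² for V: V = √(2E/C).
E = 3.43 mJ = 0.003430 J; C = 160 pF = 1.600×10^-10 F.
V = 6548 V  (the unit combination reduces to kg·m²/(A·s³) = V)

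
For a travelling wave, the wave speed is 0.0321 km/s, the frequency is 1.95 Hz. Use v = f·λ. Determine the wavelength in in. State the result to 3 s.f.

Rearranging v = f·λ for λ: λ = v/f.
v = 0.0321 km/s = 32.10 m/s; f = 1.95 Hz.
λ = 16.46 m
16.46 m × (1 in / 0.02540 m) = 648.1 in

648 in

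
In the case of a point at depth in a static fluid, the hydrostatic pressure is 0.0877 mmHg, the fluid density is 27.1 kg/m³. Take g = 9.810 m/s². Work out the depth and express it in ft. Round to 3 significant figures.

0.144 ft

Rearranging: h = P/(ρ·g).
P = 0.0877 mmHg = 11.69 Pa; ρ = 27.1 kg/m³; g = 9.810 m/s².
h = 0.04398 m
0.04398 m × (1 ft / 0.3048 m) = 0.1443 ft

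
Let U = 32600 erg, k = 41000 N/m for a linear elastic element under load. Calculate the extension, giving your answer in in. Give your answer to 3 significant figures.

0.0157 in

Rearranging U = ½k·x² for x: x = √(2U/k).
U = 32600 erg = 0.003260 J; k = 41000 N/m.
x = 3.988×10^-4 m
3.988×10^-4 m × (1 in / 0.02540 m) = 0.01570 in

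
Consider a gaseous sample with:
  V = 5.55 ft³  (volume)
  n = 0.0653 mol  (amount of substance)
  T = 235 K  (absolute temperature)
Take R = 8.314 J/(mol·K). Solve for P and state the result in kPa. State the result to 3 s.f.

0.812 kPa

From the ideal-gas law: P = nRT/V.
V = 5.55 ft³ = 0.1572 m³; n = 0.0653 mol; T = 235 K; R = 8.314 J/(mol·K).
P = 811.8 Pa
811.8 Pa × (1 kPa / 1000 Pa) = 0.8118 kPa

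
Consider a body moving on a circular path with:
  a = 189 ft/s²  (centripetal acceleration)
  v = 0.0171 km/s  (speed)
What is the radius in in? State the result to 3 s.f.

200 in

Rearranging: r = v²/a.
a = 189 ft/s² = 57.61 m/s²; v = 0.0171 km/s = 17.10 m/s.
r = 5.076 m
5.076 m × (1 in / 0.02540 m) = 199.8 in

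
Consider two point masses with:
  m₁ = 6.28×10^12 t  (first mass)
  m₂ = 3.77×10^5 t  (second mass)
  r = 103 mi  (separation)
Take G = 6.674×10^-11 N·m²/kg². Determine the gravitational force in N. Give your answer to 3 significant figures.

Directly: F = Gm₁m₂/r².
m₁ = 6.28×10^12 t = 6.280×10^15 kg; m₂ = 3.77×10^5 t = 3.770×10^8 kg; r = 103 mi = 1.658×10^5 m; G = 6.674×10^-11 N·m²/kg².
F = 5751 N  (the unit combination reduces to kg·m/s² = N)

5750 N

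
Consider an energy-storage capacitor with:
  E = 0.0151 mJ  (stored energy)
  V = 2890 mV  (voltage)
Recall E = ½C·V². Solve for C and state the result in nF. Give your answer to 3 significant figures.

3620 nF

Rearranging E = ½C·V² for C: C = 2E/V².
E = 0.0151 mJ = 1.510×10^-5 J; V = 2890 mV = 2.890 V.
C = 3.616×10^-6 F
3.616×10^-6 F × (1 nF / 1.000×10^-9 F) = 3616 nF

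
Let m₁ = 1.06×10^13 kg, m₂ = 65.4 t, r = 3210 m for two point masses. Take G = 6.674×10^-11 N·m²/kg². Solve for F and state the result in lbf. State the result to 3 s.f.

Directly: F = Gm₁m₂/r².
m₁ = 1.06×10^13 kg; m₂ = 65.4 t = 65400 kg; r = 3210 m; G = 6.674×10^-11 N·m²/kg².
F = 4.490 N  (the unit combination reduces to kg·m/s² = N)
4.490 N × (1 lbf / 4.448 N) = 1.009 lbf

1.01 lbf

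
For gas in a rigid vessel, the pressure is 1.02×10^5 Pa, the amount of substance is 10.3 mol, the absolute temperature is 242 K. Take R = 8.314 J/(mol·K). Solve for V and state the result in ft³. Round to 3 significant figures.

From the ideal-gas law: V = nRT/P.
P = 1.02×10^5 Pa; n = 10.3 mol; T = 242 K; R = 8.314 J/(mol·K).
V = 0.2032 m³
0.2032 m³ × (1 ft³ / 0.02832 m³) = 7.175 ft³

7.17 ft³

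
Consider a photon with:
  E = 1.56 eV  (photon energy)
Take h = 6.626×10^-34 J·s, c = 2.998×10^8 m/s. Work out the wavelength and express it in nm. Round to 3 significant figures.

Rearranging E = h·c/λ for λ: λ = hc/E.
E = 1.56 eV = 2.499×10^-19 J; h = 6.626×10^-34 J·s; c = 2.998×10^8 m/s.
λ = 7.948×10^-7 m
7.948×10^-7 m × (1 nm / 1.000×10^-9 m) = 794.8 nm

795 nm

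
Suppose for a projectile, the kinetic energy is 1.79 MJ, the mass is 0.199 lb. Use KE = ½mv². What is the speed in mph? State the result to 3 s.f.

Rearranging: v = √(2·KE/m).
KE = 1.79 MJ = 1.790×10^6 J; m = 0.199 lb = 0.09026 kg.
v = 6298 m/s
6298 m/s × (1 mph / 0.4470 m/s) = 14088 mph

14100 mph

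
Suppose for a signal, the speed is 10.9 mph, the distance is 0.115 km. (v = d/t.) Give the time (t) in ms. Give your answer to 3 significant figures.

Rearranging: t = d/v.
v = 10.9 mph = 4.873 m/s; d = 0.115 km = 115.0 m.
t = 23.60 s
23.60 s × (1 ms / 0.001000 s) = 23601 ms

23600 ms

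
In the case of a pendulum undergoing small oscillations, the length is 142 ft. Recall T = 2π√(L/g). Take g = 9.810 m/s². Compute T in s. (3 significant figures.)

13.2 s

Directly: T = 2π√(L/g).
L = 142 ft = 43.28 m; g = 9.810 m/s².
T = 13.20 s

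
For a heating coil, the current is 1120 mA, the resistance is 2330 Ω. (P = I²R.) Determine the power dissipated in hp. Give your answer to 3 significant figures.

3.92 hp

P is given directly by: P = I²R.
I = 1120 mA = 1.120 A; R = 2330 Ω.
P = 2923 W
2923 W × (1 hp / 745.7 W) = 3.919 hp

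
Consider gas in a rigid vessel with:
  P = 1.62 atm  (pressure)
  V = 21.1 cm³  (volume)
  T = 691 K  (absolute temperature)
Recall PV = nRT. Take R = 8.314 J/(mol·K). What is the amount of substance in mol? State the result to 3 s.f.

6.03×10^-4 mol

Rearranging PV = nRT for n: n = PV/(RT).
P = 1.62 atm = 1.641×10^5 Pa; V = 21.1 cm³ = 2.110×10^-5 m³; T = 691 K; R = 8.314 J/(mol·K).
n = 6.029×10^-4 mol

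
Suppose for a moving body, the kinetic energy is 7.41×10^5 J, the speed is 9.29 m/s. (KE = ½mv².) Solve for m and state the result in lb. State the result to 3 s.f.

37900 lb

Rearranging KE = ½mv² for m: m = 2·KE/v².
KE = 7.41×10^5 J; v = 9.29 m/s.
m = 17172 kg
17172 kg × (1 lb / 0.4536 kg) = 37857 lb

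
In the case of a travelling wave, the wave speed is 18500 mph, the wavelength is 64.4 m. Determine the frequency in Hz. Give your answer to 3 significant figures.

Rearranging v = f·λ for f: f = v/λ.
v = 18500 mph = 8270 m/s; λ = 64.4 m.
f = 128.4 Hz

128 Hz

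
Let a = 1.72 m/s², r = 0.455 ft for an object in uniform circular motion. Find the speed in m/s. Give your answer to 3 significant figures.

Rearranging: v = √(a·r).
a = 1.72 m/s²; r = 0.455 ft = 0.1387 m.
v = 0.4884 m/s

0.488 m/s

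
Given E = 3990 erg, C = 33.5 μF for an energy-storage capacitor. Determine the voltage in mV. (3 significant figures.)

Rearranging E = ½C·V² for V: V = √(2E/C).
E = 3990 erg = 3.990×10^-4 J; C = 33.5 μF = 3.350×10^-5 F.
V = 4.881 V
4.881 V × (1 mV / 0.001000 V) = 4881 mV

4880 mV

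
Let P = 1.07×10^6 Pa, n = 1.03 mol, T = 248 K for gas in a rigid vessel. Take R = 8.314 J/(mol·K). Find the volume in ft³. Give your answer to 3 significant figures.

Rearranging: V = nRT/P.
P = 1.07×10^6 Pa; n = 1.03 mol; T = 248 K; R = 8.314 J/(mol·K).
V = 0.001985 m³
0.001985 m³ × (1 ft³ / 0.02832 m³) = 0.07009 ft³

0.0701 ft³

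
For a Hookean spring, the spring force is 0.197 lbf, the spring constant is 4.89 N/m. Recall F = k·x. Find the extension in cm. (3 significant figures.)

17.9 cm

Rearranging: x = F/k.
F = 0.197 lbf = 0.8763 N; k = 4.89 N/m.
x = 0.1792 m
0.1792 m × (1 cm / 0.01000 m) = 17.92 cm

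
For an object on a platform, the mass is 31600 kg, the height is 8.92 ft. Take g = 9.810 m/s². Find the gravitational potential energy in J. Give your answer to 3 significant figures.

8.43×10^5 J

Directly: PE = mgh.
m = 31600 kg; h = 8.92 ft = 2.719 m; g = 9.810 m/s².
PE = 8.428×10^5 J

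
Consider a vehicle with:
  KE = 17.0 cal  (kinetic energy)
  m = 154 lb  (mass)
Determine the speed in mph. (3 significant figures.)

3.19 mph

Rearranging KE = ½mv² for v: v = √(2·KE/m).
KE = 17.0 cal = 71.13 J; m = 154 lb = 69.85 kg.
v = 1.427 m/s
1.427 m/s × (1 mph / 0.4470 m/s) = 3.192 mph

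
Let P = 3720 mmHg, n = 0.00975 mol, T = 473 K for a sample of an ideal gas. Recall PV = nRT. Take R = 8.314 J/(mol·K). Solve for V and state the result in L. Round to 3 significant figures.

From the ideal-gas law: V = nRT/P.
P = 3720 mmHg = 4.960×10^5 Pa; n = 0.00975 mol; T = 473 K; R = 8.314 J/(mol·K).
V = 7.731×10^-5 m³
7.731×10^-5 m³ × (1 L / 0.001000 m³) = 0.07731 L

0.0773 L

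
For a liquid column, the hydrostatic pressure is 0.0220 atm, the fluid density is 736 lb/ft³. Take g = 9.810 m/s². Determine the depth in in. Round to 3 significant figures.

0.759 in

Rearranging P = ρ·g·h for h: h = P/(ρ·g).
P = 0.0220 atm = 2229 Pa; ρ = 736 lb/ft³ = 11790 kg/m³; g = 9.810 m/s².
h = 0.01927 m
0.01927 m × (1 in / 0.02540 m) = 0.7588 in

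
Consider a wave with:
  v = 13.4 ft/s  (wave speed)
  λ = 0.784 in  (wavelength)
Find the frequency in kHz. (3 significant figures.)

Rearranging: f = v/λ.
v = 13.4 ft/s = 4.084 m/s; λ = 0.784 in = 0.01991 m.
f = 205.1 Hz
205.1 Hz × (1 kHz / 1000 Hz) = 0.2051 kHz

0.205 kHz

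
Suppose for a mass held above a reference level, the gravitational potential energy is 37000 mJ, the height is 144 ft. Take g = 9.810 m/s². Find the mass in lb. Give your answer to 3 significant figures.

0.189 lb

Solving PE = m·g·h for m: m = PE/(g·h).
PE = 37000 mJ = 37.00 J; h = 144 ft = 43.89 m; g = 9.810 m/s².
m = 0.08593 kg
0.08593 kg × (1 lb / 0.4536 kg) = 0.1894 lb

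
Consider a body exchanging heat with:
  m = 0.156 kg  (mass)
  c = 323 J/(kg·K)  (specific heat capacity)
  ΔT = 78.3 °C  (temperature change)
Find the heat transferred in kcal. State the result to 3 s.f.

0.943 kcal

Directly: Q = mcΔT.
m = 0.156 kg; c = 323 J/(kg·K); ΔT = 78.3 °C = 78.30 K.
Q = 3945 J  (the unit combination reduces to kg·m²/s² = J)
3945 J × (1 kcal / 4184 J) = 0.9430 kcal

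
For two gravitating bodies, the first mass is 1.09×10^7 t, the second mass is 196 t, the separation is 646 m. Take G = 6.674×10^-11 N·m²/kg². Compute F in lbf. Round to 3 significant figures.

0.0768 lbf

Directly: F = Gm₁m₂/r².
m₁ = 1.09×10^7 t = 1.090×10^10 kg; m₂ = 196 t = 1.960×10^5 kg; r = 646 m; G = 6.674×10^-11 N·m²/kg².
F = 0.3417 N
0.3417 N × (1 lbf / 4.448 N) = 0.07681 lbf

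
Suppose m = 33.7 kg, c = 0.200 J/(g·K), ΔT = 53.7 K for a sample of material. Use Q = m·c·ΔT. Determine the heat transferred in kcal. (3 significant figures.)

Q is given directly by: Q = mcΔT.
m = 33.7 kg; c = 0.200 J/(g·K) = 200.0 J/(kg·K); ΔT = 53.7 K.
Q = 3.619×10^5 J
3.619×10^5 J × (1 kcal / 4184 J) = 86.51 kcal

86.5 kcal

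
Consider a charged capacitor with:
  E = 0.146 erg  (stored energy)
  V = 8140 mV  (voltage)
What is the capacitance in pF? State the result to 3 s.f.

Solving E = ½C·V² for C: C = 2E/V².
E = 0.146 erg = 1.460×10^-8 J; V = 8140 mV = 8.140 V.
C = 4.407×10^-10 F
4.407×10^-10 F × (1 pF / 1.000×10^-12 F) = 440.7 pF

441 pF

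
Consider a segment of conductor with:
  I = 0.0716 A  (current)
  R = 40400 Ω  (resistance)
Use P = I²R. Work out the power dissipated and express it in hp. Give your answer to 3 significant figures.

Directly: P = I²R.
I = 0.0716 A; R = 40400 Ω.
P = 207.1 W
207.1 W × (1 hp / 745.7 W) = 0.2777 hp

0.278 hp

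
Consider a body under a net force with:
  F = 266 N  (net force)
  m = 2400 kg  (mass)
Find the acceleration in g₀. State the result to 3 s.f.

0.0113 g₀

Solving F = m·a for a: a = F/m.
F = 266 N; m = 2400 kg.
a = 0.1108 m/s²
0.1108 m/s² × (1 g₀ / 9.807 m/s²) = 0.01130 g₀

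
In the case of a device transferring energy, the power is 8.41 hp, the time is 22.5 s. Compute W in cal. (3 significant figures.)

Rearranging P = W/t for W: W = P·t.
P = 8.41 hp = 6271 W; t = 22.5 s.
W = 1.411×10^5 J
1.411×10^5 J × (1 cal / 4.184 J) = 33725 cal

33700 cal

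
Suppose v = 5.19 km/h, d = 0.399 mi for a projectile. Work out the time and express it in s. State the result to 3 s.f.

445 s

Solving v = d/t for t: t = d/v.
v = 5.19 km/h = 1.442 m/s; d = 0.399 mi = 642.1 m.
t = 445.4 s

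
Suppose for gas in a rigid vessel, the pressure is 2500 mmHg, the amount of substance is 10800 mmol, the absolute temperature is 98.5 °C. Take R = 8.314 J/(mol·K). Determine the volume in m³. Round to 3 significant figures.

0.100 m³

Rearranging: V = nRT/P.
P = 2500 mmHg = 3.333×10^5 Pa; n = 10800 mmol = 10.80 mol; T = 98.5 °C = 371.6 K; R = 8.314 J/(mol·K).
V = 0.1001 m³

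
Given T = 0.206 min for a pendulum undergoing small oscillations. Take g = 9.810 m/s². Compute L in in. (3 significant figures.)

1490 in

Solving T = 2π√(L/g) for L: L = g·(T/2π)².
T = 0.206 min = 12.36 s; g = 9.810 m/s².
L = 37.96 m
37.96 m × (1 in / 0.02540 m) = 1495 in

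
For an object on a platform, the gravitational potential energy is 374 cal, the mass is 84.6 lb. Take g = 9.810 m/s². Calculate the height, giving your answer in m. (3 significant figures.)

4.16 m

Rearranging PE = m·g·h for h: h = PE/(m·g).
PE = 374 cal = 1565 J; m = 84.6 lb = 38.37 kg; g = 9.810 m/s².
h = 4.157 m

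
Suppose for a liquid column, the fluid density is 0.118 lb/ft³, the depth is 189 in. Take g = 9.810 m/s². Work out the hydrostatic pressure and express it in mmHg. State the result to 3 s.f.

0.668 mmHg

Directly: P = ρgh.
ρ = 0.118 lb/ft³ = 1.890 kg/m³; h = 189 in = 4.801 m; g = 9.810 m/s².
P = 89.02 Pa  (the unit combination reduces to kg/(m·s²) = Pa)
89.02 Pa × (1 mmHg / 133.3 Pa) = 0.6677 mmHg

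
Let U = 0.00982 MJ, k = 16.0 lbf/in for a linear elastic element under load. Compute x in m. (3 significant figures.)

2.65 m

Rearranging: x = √(2U/k).
U = 0.00982 MJ = 9820 J; k = 16.0 lbf/in = 2802 N/m.
x = 2.647 m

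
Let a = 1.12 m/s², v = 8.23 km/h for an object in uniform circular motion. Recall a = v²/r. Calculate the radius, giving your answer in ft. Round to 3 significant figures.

15.3 ft

Rearranging: r = v²/a.
a = 1.12 m/s²; v = 8.23 km/h = 2.286 m/s.
r = 4.666 m
4.666 m × (1 ft / 0.3048 m) = 15.31 ft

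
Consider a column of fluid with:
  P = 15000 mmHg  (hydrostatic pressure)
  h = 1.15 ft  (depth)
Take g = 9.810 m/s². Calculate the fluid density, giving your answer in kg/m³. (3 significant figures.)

Rearranging P = ρ·g·h for ρ: ρ = P/(g·h).
P = 15000 mmHg = 2.000×10^6 Pa; h = 1.15 ft = 0.3505 m; g = 9.810 m/s².
ρ = 5.816×10^5 kg/m³

5.82×10^5 kg/m³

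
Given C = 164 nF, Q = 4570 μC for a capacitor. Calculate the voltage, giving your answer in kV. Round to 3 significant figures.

27.9 kV

Solving C = Q/V for V: V = Q/C.
C = 164 nF = 1.640×10^-7 F; Q = 4570 μC = 0.004570 C.
V = 27866 V
27866 V × (1 kV / 1000 V) = 27.87 kV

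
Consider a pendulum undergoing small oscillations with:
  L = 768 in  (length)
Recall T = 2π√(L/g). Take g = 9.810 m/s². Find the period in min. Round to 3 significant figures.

0.148 min

T is given directly by: T = 2π√(L/g).
L = 768 in = 19.51 m; g = 9.810 m/s².
T = 8.860 s
8.860 s × (1 min / 60.00 s) = 0.1477 min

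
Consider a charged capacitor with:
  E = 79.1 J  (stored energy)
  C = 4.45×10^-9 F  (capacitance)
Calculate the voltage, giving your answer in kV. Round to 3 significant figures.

189 kV

Solving E = ½C·V² for V: V = √(2E/C).
E = 79.1 J; C = 4.45×10^-9 F.
V = 1.885×10^5 V
1.885×10^5 V × (1 kV / 1000 V) = 188.5 kV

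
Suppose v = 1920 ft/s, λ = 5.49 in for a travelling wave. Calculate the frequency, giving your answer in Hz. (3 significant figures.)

4200 Hz

Solving v = f·λ for f: f = v/λ.
v = 1920 ft/s = 585.2 m/s; λ = 5.49 in = 0.1394 m.
f = 4197 Hz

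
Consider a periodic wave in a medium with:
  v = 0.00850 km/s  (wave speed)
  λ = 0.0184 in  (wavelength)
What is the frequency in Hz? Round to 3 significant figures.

18200 Hz

Rearranging: f = v/λ.
v = 0.00850 km/s = 8.500 m/s; λ = 0.0184 in = 4.674×10^-4 m.
f = 18187 Hz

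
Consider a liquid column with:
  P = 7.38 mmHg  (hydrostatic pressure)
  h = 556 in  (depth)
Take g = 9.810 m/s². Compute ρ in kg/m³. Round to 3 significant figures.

Rearranging P = ρ·g·h for ρ: ρ = P/(g·h).
P = 7.38 mmHg = 983.9 Pa; h = 556 in = 14.12 m; g = 9.810 m/s².
ρ = 7.102 kg/m³

7.10 kg/m³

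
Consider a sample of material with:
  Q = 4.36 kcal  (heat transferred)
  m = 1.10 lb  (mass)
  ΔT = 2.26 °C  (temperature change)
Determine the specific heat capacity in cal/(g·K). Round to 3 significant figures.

Rearranging Q = m·c·ΔT for c: c = Q/(m·ΔT).
Q = 4.36 kcal = 18242 J; m = 1.10 lb = 0.4990 kg; ΔT = 2.26 °C = 2.260 K.
c = 16177 J/(kg·K)
16177 J/(kg·K) × (1 cal/(g·K) / 4184 J/(kg·K)) = 3.867 cal/(g·K)

3.87 cal/(g·K)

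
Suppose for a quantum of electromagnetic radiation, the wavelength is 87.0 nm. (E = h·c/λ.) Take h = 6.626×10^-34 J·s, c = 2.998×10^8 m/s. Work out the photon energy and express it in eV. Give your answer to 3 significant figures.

E is given directly by: E = hc/λ.
λ = 87.0 nm = 8.700×10^-8 m; h = 6.626×10^-34 J·s; c = 2.998×10^8 m/s.
E = 2.283×10^-18 J
2.283×10^-18 J × (1 eV / 1.602×10^-19 J) = 14.25 eV

14.3 eV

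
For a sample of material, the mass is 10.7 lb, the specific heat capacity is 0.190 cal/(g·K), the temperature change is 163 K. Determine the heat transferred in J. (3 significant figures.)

Q is given directly by: Q = mcΔT.
m = 10.7 lb = 4.853 kg; c = 0.190 cal/(g·K) = 795.0 J/(kg·K); ΔT = 163 K.
Q = 6.289×10^5 J

6.29×10^5 J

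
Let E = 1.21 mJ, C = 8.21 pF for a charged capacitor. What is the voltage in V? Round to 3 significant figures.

Solving E = ½C·V² for V: V = √(2E/C).
E = 1.21 mJ = 0.001210 J; C = 8.21 pF = 8.210×10^-12 F.
V = 17169 V  (the unit combination reduces to kg·m²/(A·s³) = V)

17200 V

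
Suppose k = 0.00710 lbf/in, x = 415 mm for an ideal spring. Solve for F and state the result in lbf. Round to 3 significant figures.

0.116 lbf

Directly: F = kx.
k = 0.00710 lbf/in = 1.243 N/m; x = 415 mm = 0.4150 m.
F = 0.5160 N  (the unit combination reduces to kg·m/s² = N)
0.5160 N × (1 lbf / 4.448 N) = 0.1160 lbf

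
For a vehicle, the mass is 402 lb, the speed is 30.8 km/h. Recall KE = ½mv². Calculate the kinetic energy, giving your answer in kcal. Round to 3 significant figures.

1.60 kcal

KE is given directly by: KE = ½mv².
m = 402 lb = 182.3 kg; v = 30.8 km/h = 8.556 m/s.
KE = 6674 J
6674 J × (1 kcal / 4184 J) = 1.595 kcal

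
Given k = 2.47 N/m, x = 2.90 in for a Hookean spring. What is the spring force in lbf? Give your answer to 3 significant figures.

0.0409 lbf

From Hooke's law: F = kx.
k = 2.47 N/m; x = 2.90 in = 0.07366 m.
F = 0.1819 N  (the unit combination reduces to kg·m/s² = N)
0.1819 N × (1 lbf / 4.448 N) = 0.04090 lbf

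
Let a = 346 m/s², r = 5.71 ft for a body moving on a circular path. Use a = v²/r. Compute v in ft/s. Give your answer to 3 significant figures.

80.5 ft/s

Rearranging: v = √(a·r).
a = 346 m/s²; r = 5.71 ft = 1.740 m.
v = 24.54 m/s
24.54 m/s × (1 ft/s / 0.3048 m/s) = 80.51 ft/s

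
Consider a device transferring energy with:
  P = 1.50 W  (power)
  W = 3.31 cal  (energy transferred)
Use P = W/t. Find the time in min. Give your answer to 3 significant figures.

0.154 min

Solving P = W/t for t: t = W/P.
P = 1.50 W; W = 3.31 cal = 13.85 J.
t = 9.233 s
9.233 s × (1 min / 60.00 s) = 0.1539 min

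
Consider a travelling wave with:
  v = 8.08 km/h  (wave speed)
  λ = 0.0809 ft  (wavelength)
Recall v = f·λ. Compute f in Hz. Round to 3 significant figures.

91.0 Hz

Rearranging: f = v/λ.
v = 8.08 km/h = 2.244 m/s; λ = 0.0809 ft = 0.02466 m.
f = 91.02 Hz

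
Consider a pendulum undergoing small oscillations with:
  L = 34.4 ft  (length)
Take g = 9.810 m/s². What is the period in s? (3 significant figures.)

6.50 s

Directly: T = 2π√(L/g).
L = 34.4 ft = 10.49 m; g = 9.810 m/s².
T = 6.496 s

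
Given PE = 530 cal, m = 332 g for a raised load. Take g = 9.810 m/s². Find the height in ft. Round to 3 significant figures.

2230 ft

Solving PE = m·g·h for h: h = PE/(m·g).
PE = 530 cal = 2218 J; m = 332 g = 0.3320 kg; g = 9.810 m/s².
h = 680.9 m
680.9 m × (1 ft / 0.3048 m) = 2234 ft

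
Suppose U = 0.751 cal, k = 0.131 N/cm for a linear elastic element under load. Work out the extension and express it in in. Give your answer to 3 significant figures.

27.3 in

Rearranging U = ½k·x² for x: x = √(2U/k).
U = 0.751 cal = 3.142 J; k = 0.131 N/cm = 13.10 N/m.
x = 0.6926 m
0.6926 m × (1 in / 0.02540 m) = 27.27 in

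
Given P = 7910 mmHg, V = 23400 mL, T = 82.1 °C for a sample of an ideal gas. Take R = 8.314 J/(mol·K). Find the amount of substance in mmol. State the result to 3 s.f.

8360 mmol

Rearranging: n = PV/(RT).
P = 7910 mmHg = 1.055×10^6 Pa; V = 23400 mL = 0.02340 m³; T = 82.1 °C = 355.2 K; R = 8.314 J/(mol·K).
n = 8.355 mol
8.355 mol × (1 mmol / 0.001000 mol) = 8355 mmol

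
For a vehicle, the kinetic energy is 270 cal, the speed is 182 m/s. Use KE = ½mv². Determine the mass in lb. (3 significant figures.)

Rearranging KE = ½mv² for m: m = 2·KE/v².
KE = 270 cal = 1130 J; v = 182 m/s.
m = 0.06821 kg
0.06821 kg × (1 lb / 0.4536 kg) = 0.1504 lb

0.150 lb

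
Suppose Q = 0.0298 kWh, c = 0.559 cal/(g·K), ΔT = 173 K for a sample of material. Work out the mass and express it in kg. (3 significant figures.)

0.265 kg

Rearranging Q = m·c·ΔT for m: m = Q/(c·ΔT).
Q = 0.0298 kWh = 1.073×10^5 J; c = 0.559 cal/(g·K) = 2339 J/(kg·K); ΔT = 173 K.
m = 0.2651 kg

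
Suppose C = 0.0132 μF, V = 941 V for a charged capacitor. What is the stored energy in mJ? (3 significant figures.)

Directly: E = ½CV².
C = 0.0132 μF = 1.320×10^-8 F; V = 941 V.
E = 0.005844 J
0.005844 J × (1 mJ / 0.001000 J) = 5.844 mJ

5.84 mJ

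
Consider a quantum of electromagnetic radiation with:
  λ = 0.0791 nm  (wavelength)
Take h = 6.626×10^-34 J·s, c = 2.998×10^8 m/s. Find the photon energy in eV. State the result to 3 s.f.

E is given directly by: E = hc/λ.
λ = 0.0791 nm = 7.910×10^-11 m; h = 6.626×10^-34 J·s; c = 2.998×10^8 m/s.
E = 2.511×10^-15 J
2.511×10^-15 J × (1 eV / 1.602×10^-19 J) = 15675 eV

15700 eV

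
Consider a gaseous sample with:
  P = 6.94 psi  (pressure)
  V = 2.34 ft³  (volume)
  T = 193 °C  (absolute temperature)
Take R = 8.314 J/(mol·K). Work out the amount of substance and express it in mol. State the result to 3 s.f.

0.818 mol

Rearranging: n = PV/(RT).
P = 6.94 psi = 47850 Pa; V = 2.34 ft³ = 0.06626 m³; T = 193 °C = 466.1 K; R = 8.314 J/(mol·K).
n = 0.8181 mol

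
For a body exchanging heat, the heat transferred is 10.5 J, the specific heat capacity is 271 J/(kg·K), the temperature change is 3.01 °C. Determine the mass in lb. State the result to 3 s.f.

0.0284 lb

Solving Q = m·c·ΔT for m: m = Q/(c·ΔT).
Q = 10.5 J; c = 271 J/(kg·K); ΔT = 3.01 °C = 3.010 K.
m = 0.01287 kg
0.01287 kg × (1 lb / 0.4536 kg) = 0.02838 lb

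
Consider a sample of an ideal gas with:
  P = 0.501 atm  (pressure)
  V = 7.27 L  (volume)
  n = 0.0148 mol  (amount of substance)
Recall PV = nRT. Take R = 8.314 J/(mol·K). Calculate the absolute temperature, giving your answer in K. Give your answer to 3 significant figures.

From the ideal-gas law: T = PV/(nR).
P = 0.501 atm = 50764 Pa; V = 7.27 L = 0.007270 m³; n = 0.0148 mol; R = 8.314 J/(mol·K).
T = 2999 K

3000 K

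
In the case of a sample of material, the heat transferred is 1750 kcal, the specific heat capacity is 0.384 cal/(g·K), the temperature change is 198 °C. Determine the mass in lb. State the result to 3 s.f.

50.7 lb

Rearranging: m = Q/(c·ΔT).
Q = 1750 kcal = 7.322×10^6 J; c = 0.384 cal/(g·K) = 1607 J/(kg·K); ΔT = 198 °C = 198.0 K.
m = 23.02 kg
23.02 kg × (1 lb / 0.4536 kg) = 50.74 lb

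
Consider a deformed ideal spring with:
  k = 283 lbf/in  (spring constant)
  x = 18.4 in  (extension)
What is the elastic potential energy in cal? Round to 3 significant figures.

U is given directly by: U = ½kx².
k = 283 lbf/in = 49561 N/m; x = 18.4 in = 0.4674 m.
U = 5413 J  (the unit combination reduces to kg·m²/s² = J)
5413 J × (1 cal / 4.184 J) = 1294 cal

1290 cal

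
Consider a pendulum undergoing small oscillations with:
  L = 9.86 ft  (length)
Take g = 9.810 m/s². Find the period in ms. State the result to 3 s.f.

3480 ms

T is given directly by: T = 2π√(L/g).
L = 9.86 ft = 3.005 m; g = 9.810 m/s².
T = 3.478 s
3.478 s × (1 ms / 0.001000 s) = 3478 ms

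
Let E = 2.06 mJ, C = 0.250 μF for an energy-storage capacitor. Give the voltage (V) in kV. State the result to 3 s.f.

0.128 kV

Rearranging: V = √(2E/C).
E = 2.06 mJ = 0.002060 J; C = 0.250 μF = 2.500×10^-7 F.
V = 128.4 V
128.4 V × (1 kV / 1000 V) = 0.1284 kV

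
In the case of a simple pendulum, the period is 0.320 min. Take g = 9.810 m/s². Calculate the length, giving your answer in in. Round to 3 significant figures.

3610 in

Rearranging T = 2π√(L/g) for L: L = g·(T/2π)².
T = 0.320 min = 19.20 s; g = 9.810 m/s².
L = 91.60 m
91.60 m × (1 in / 0.02540 m) = 3606 in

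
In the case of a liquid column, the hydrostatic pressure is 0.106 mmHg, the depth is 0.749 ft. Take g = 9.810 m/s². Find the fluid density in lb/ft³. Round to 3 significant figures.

0.394 lb/ft³

Solving P = ρ·g·h for ρ: ρ = P/(g·h).
P = 0.106 mmHg = 14.13 Pa; h = 0.749 ft = 0.2283 m; g = 9.810 m/s².
ρ = 6.310 kg/m³
6.310 kg/m³ × (1 lb/ft³ / 16.02 kg/m³) = 0.3939 lb/ft³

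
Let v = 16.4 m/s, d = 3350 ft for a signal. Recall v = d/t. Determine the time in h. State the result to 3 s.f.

Rearranging v = d/t for t: t = d/v.
v = 16.4 m/s; d = 3350 ft = 1021 m.
t = 62.26 s
62.26 s × (1 h / 3600 s) = 0.01729 h

0.0173 h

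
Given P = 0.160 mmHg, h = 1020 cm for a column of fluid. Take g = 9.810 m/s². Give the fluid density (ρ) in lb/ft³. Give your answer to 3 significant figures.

0.0133 lb/ft³

Rearranging P = ρ·g·h for ρ: ρ = P/(g·h).
P = 0.160 mmHg = 21.33 Pa; h = 1020 cm = 10.20 m; g = 9.810 m/s².
ρ = 0.2132 kg/m³
0.2132 kg/m³ × (1 lb/ft³ / 16.02 kg/m³) = 0.01331 lb/ft³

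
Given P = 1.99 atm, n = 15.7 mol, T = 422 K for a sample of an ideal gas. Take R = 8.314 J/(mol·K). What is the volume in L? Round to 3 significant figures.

273 L

From the ideal-gas law: V = nRT/P.
P = 1.99 atm = 2.016×10^5 Pa; n = 15.7 mol; T = 422 K; R = 8.314 J/(mol·K).
V = 0.2732 m³
0.2732 m³ × (1 L / 0.001000 m³) = 273.2 L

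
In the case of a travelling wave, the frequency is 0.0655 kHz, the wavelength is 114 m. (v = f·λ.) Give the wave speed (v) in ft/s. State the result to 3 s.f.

v is given directly by: v = fλ.
f = 0.0655 kHz = 65.50 Hz; λ = 114 m.
v = 7467 m/s
7467 m/s × (1 ft/s / 0.3048 m/s) = 24498 ft/s

24500 ft/s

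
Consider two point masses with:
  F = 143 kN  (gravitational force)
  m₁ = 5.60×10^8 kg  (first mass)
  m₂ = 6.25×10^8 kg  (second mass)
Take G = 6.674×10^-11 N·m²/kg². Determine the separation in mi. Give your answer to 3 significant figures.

0.00794 mi

From Newton's law of gravitation: r = √(G·m₁m₂/F).
F = 143 kN = 1.430×10^5 N; m₁ = 5.60×10^8 kg; m₂ = 6.25×10^8 kg; G = 6.674×10^-11 N·m²/kg².
r = 12.78 m
12.78 m × (1 mi / 1609 m) = 0.007942 mi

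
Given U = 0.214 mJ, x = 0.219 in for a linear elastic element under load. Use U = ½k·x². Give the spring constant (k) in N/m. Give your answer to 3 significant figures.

13.8 N/m

Rearranging: k = 2U/x².
U = 0.214 mJ = 2.140×10^-4 J; x = 0.219 in = 0.005563 m.
k = 13.83 N/m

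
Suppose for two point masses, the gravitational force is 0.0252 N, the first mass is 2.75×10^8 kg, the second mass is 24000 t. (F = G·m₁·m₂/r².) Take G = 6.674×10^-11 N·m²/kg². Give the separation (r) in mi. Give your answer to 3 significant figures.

2.60 mi

From Newton's law of gravitation: r = √(G·m₁m₂/F).
F = 0.0252 N; m₁ = 2.75×10^8 kg; m₂ = 24000 t = 2.400×10^7 kg; G = 6.674×10^-11 N·m²/kg².
r = 4181 m
4181 m × (1 mi / 1609 m) = 2.598 mi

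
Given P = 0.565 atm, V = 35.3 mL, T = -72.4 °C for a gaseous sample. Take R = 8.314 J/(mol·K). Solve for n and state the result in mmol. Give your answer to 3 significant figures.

Solving PV = nRT for n: n = PV/(RT).
P = 0.565 atm = 57249 Pa; V = 35.3 mL = 3.530×10^-5 m³; T = -72.4 °C = 200.7 K; R = 8.314 J/(mol·K).
n = 0.001211 mol
0.001211 mol × (1 mmol / 0.001000 mol) = 1.211 mmol

1.21 mmol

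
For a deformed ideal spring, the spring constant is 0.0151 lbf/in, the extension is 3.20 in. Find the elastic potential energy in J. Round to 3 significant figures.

0.00874 J

U is given directly by: U = ½kx².
k = 0.0151 lbf/in = 2.644 N/m; x = 3.20 in = 0.08128 m.
U = 0.008735 J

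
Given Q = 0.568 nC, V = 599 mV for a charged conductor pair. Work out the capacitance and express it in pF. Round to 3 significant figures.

948 pF

C is given directly by: C = Q/V.
Q = 0.568 nC = 5.680×10^-10 C; V = 599 mV = 0.5990 V.
C = 9.482×10^-10 F
9.482×10^-10 F × (1 pF / 1.000×10^-12 F) = 948.2 pF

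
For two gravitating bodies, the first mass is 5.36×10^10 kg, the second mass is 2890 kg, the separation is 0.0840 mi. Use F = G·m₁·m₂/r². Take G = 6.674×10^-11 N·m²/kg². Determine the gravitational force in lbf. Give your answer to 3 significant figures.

0.127 lbf

F is given directly by: F = Gm₁m₂/r².
m₁ = 5.36×10^10 kg; m₂ = 2890 kg; r = 0.0840 mi = 135.2 m; G = 6.674×10^-11 N·m²/kg².
F = 0.5657 N  (the unit combination reduces to kg·m/s² = N)
0.5657 N × (1 lbf / 4.448 N) = 0.1272 lbf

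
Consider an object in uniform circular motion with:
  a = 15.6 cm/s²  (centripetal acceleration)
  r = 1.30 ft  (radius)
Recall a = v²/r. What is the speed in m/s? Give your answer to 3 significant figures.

0.249 m/s

Rearranging a = v²/r for v: v = √(a·r).
a = 15.6 cm/s² = 0.1560 m/s²; r = 1.30 ft = 0.3962 m.
v = 0.2486 m/s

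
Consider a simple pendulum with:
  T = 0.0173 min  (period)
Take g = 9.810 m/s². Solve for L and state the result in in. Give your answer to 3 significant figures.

Rearranging: L = g·(T/2π)².
T = 0.0173 min = 1.038 s; g = 9.810 m/s².
L = 0.2677 m
0.2677 m × (1 in / 0.02540 m) = 10.54 in

10.5 in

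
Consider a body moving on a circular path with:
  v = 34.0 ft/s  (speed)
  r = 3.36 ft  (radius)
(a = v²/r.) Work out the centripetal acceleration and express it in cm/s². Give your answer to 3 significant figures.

Directly: a = v²/r.
v = 34.0 ft/s = 10.36 m/s; r = 3.36 ft = 1.024 m.
a = 104.9 m/s²
104.9 m/s² × (1 cm/s² / 0.01000 m/s²) = 10487 cm/s²

10500 cm/s²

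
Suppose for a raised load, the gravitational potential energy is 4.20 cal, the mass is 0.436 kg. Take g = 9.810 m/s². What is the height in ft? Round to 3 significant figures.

Rearranging: h = PE/(m·g).
PE = 4.20 cal = 17.57 J; m = 0.436 kg; g = 9.810 m/s².
h = 4.109 m
4.109 m × (1 ft / 0.3048 m) = 13.48 ft

13.5 ft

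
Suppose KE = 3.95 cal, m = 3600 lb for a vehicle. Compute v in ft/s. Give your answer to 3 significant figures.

0.467 ft/s

Rearranging: v = √(2·KE/m).
KE = 3.95 cal = 16.53 J; m = 3600 lb = 1633 kg.
v = 0.1423 m/s
0.1423 m/s × (1 ft/s / 0.3048 m/s) = 0.4668 ft/s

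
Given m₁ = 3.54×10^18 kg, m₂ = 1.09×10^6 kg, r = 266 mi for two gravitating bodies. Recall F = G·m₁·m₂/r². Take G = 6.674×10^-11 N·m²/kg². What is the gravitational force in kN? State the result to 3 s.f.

Directly: F = Gm₁m₂/r².
m₁ = 3.54×10^18 kg; m₂ = 1.09×10^6 kg; r = 266 mi = 4.281×10^5 m; G = 6.674×10^-11 N·m²/kg².
F = 1405 N  (the unit combination reduces to kg·m/s² = N)
1405 N × (1 kN / 1000 N) = 1.405 kN

1.41 kN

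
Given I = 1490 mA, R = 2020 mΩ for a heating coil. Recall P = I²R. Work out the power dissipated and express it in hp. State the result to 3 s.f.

0.00601 hp

Directly: P = I²R.
I = 1490 mA = 1.490 A; R = 2020 mΩ = 2.020 Ω.
P = 4.485 W
4.485 W × (1 hp / 745.7 W) = 0.006014 hp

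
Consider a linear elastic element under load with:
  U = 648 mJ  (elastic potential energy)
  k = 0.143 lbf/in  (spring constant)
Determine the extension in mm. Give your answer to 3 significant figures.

227 mm

Rearranging U = ½k·x² for x: x = √(2U/k).
U = 648 mJ = 0.6480 J; k = 0.143 lbf/in = 25.04 N/m.
x = 0.2275 m
0.2275 m × (1 mm / 0.001000 m) = 227.5 mm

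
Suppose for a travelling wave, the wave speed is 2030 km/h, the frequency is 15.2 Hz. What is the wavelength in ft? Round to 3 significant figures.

122 ft

Rearranging v = f·λ for λ: λ = v/f.
v = 2030 km/h = 563.9 m/s; f = 15.2 Hz.
λ = 37.10 m
37.10 m × (1 ft / 0.3048 m) = 121.7 ft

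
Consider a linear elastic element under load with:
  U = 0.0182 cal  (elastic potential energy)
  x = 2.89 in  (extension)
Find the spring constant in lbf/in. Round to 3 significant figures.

0.161 lbf/in

Solving U = ½k·x² for k: k = 2U/x².
U = 0.0182 cal = 0.07615 J; x = 2.89 in = 0.07341 m.
k = 28.26 N/m
28.26 N/m × (1 lbf/in / 175.1 N/m) = 0.1614 lbf/in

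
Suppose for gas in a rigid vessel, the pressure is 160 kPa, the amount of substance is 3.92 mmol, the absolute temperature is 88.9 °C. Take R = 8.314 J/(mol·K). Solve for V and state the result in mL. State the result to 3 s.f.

73.7 mL

Solving PV = nRT for V: V = nRT/P.
P = 160 kPa = 1.600×10^5 Pa; n = 3.92 mmol = 0.003920 mol; T = 88.9 °C = 362.0 K; R = 8.314 J/(mol·K).
V = 7.375×10^-5 m³
7.375×10^-5 m³ × (1 mL / 1.000×10^-6 m³) = 73.75 mL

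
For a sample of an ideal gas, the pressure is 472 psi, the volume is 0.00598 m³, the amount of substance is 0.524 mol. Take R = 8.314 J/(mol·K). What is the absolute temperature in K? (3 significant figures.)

4470 K

From the ideal-gas law: T = PV/(nR).
P = 472 psi = 3.254×10^6 Pa; V = 0.00598 m³; n = 0.524 mol; R = 8.314 J/(mol·K).
T = 4467 K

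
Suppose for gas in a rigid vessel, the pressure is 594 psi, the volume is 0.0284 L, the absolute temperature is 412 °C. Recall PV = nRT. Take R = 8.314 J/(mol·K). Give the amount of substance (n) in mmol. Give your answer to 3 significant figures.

Solving PV = nRT for n: n = PV/(RT).
P = 594 psi = 4.095×10^6 Pa; V = 0.0284 L = 2.840×10^-5 m³; T = 412 °C = 685.1 K; R = 8.314 J/(mol·K).
n = 0.02042 mol
0.02042 mol × (1 mmol / 0.001000 mol) = 20.42 mmol

20.4 mmol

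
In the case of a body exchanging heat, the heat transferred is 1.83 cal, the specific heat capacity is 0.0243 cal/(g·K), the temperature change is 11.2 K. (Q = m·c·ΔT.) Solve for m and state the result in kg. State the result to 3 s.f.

Solving Q = m·c·ΔT for m: m = Q/(c·ΔT).
Q = 1.83 cal = 7.657 J; c = 0.0243 cal/(g·K) = 101.7 J/(kg·K); ΔT = 11.2 K.
m = 0.006724 kg

0.00672 kg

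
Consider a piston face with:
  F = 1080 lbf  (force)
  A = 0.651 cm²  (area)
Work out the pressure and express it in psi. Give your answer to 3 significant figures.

10700 psi

P is given directly by: P = F/A.
F = 1080 lbf = 4804 N; A = 0.651 cm² = 6.510×10^-5 m².
P = 7.380×10^7 Pa
7.380×10^7 Pa × (1 psi / 6895 Pa) = 10703 psi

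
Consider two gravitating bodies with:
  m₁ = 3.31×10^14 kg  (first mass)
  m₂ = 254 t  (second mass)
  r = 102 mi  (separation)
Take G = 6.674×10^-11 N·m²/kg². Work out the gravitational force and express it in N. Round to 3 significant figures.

0.208 N

From Newton's law of gravitation: F = Gm₁m₂/r².
m₁ = 3.31×10^14 kg; m₂ = 254 t = 2.540×10^5 kg; r = 102 mi = 1.642×10^5 m; G = 6.674×10^-11 N·m²/kg².
F = 0.2082 N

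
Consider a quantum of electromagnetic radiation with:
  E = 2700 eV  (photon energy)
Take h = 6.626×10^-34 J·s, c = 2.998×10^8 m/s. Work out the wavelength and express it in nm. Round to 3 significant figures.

0.459 nm

Rearranging E = h·c/λ for λ: λ = hc/E.
E = 2700 eV = 4.326×10^-16 J; h = 6.626×10^-34 J·s; c = 2.998×10^8 m/s.
λ = 4.592×10^-10 m
4.592×10^-10 m × (1 nm / 1.000×10^-9 m) = 0.4592 nm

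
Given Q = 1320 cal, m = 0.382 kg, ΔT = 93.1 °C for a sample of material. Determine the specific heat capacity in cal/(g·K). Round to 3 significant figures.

0.0371 cal/(g·K)

Rearranging Q = m·c·ΔT for c: c = Q/(m·ΔT).
Q = 1320 cal = 5523 J; m = 0.382 kg; ΔT = 93.1 °C = 93.10 K.
c = 155.3 J/(kg·K)
155.3 J/(kg·K) × (1 cal/(g·K) / 4184 J/(kg·K)) = 0.03712 cal/(g·K)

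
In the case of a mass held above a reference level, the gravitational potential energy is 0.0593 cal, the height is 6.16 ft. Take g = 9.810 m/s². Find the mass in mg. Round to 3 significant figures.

13500 mg

Rearranging PE = m·g·h for m: m = PE/(g·h).
PE = 0.0593 cal = 0.2481 J; h = 6.16 ft = 1.878 m; g = 9.810 m/s².
m = 0.01347 kg
0.01347 kg × (1 mg / 1.000×10^-6 kg) = 13470 mg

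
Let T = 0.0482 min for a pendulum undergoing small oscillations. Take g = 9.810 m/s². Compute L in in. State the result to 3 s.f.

Rearranging: L = g·(T/2π)².
T = 0.0482 min = 2.892 s; g = 9.810 m/s².
L = 2.078 m
2.078 m × (1 in / 0.02540 m) = 81.82 in

81.8 in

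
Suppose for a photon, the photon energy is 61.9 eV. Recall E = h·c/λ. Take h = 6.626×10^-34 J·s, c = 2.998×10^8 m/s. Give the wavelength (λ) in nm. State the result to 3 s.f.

Rearranging E = h·c/λ for λ: λ = hc/E.
E = 61.9 eV = 9.917×10^-18 J; h = 6.626×10^-34 J·s; c = 2.998×10^8 m/s.
λ = 2.003×10^-8 m
2.003×10^-8 m × (1 nm / 1.000×10^-9 m) = 20.03 nm

20.0 nm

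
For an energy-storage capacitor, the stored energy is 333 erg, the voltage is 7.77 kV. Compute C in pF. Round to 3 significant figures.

1.10 pF

Rearranging E = ½C·V² for C: C = 2E/V².
E = 333 erg = 3.330×10^-5 J; V = 7.77 kV = 7770 V.
C = 1.103×10^-12 F
1.103×10^-12 F × (1 pF / 1.000×10^-12 F) = 1.103 pF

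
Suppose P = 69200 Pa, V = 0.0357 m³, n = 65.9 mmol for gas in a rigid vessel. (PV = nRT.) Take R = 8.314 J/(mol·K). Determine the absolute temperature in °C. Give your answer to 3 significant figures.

4240 °C

From the ideal-gas law: T = PV/(nR).
P = 69200 Pa; V = 0.0357 m³; n = 65.9 mmol = 0.06590 mol; R = 8.314 J/(mol·K).
T = 4509 K
4509 K − 273.15 = 4236 °C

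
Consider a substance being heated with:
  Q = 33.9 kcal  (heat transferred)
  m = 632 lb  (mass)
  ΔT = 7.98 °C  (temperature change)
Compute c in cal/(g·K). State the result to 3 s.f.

Rearranging Q = m·c·ΔT for c: c = Q/(m·ΔT).
Q = 33.9 kcal = 1.418×10^5 J; m = 632 lb = 286.7 kg; ΔT = 7.98 °C = 7.980 K.
c = 62.00 J/(kg·K)
62.00 J/(kg·K) × (1 cal/(g·K) / 4184 J/(kg·K)) = 0.01482 cal/(g·K)

0.0148 cal/(g·K)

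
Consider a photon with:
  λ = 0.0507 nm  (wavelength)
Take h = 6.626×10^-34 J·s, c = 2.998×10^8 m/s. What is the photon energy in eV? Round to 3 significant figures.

E is given directly by: E = hc/λ.
λ = 0.0507 nm = 5.070×10^-11 m; h = 6.626×10^-34 J·s; c = 2.998×10^8 m/s.
E = 3.918×10^-15 J
3.918×10^-15 J × (1 eV / 1.602×10^-19 J) = 24455 eV

24500 eV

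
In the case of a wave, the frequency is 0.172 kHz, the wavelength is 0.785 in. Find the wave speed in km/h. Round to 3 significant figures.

12.3 km/h

v is given directly by: v = fλ.
f = 0.172 kHz = 172.0 Hz; λ = 0.785 in = 0.01994 m.
v = 3.430 m/s
3.430 m/s × (1 km/h / 0.2778 m/s) = 12.35 km/h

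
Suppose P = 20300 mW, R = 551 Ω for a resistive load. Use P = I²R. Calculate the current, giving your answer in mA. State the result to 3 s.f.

192 mA

Solving P = I²R for I: I = √(P/R).
P = 20300 mW = 20.30 W; R = 551 Ω.
I = 0.1919 A
0.1919 A × (1 mA / 0.001000 A) = 191.9 mA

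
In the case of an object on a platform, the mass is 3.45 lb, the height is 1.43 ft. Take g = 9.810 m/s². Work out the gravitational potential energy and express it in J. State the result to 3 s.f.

6.69 J

Directly: PE = mgh.
m = 3.45 lb = 1.565 kg; h = 1.43 ft = 0.4359 m; g = 9.810 m/s².
PE = 6.691 J  (the unit combination reduces to kg·m²/s² = J)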